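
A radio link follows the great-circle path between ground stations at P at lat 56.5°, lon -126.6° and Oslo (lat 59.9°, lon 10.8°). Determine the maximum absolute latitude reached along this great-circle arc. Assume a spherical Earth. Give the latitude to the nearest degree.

≈ 77°

The great circle lies in the plane with unit normal n̂ = (p₁ × p₂)/|p₁ × p₂|.
Here n̂_z ≈ +0.219; the vertex latitude is φ_max = arccos|n̂_z| ≈ 77.4°.
Check via Clairaut: cos φ_max = |cos φ₁| · sin C = cos(56.5°)·sin(23.4°) ≈ 0.219, again giving ≈ 77.4°.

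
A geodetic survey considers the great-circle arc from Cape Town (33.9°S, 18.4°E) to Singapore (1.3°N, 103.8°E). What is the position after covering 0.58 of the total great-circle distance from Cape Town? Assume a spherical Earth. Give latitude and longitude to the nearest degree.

The haversine formula gives a central angle δ ≈ 1.517 rad (86.9°) between the endpoints.
Interpolate at f = 0.58 with slerp weights a = sin((1−f)δ)/sin δ ≈ 0.596, b = sin(fδ)/sin δ ≈ 0.772.
p = a·p₁ + b·p₂ ≈ (0.285, 0.905, -0.315); φ = arcsin(p_z) ≈ -18.35°, λ = atan2(p_y, p_x) ≈ 72.52°.

≈ 18°S, 73°E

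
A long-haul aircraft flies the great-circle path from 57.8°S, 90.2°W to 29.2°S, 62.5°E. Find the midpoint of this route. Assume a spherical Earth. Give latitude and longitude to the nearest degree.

≈ 71°S, 31°E

Convert each endpoint to a unit vector on the sphere (x = cos φ cos λ, y = cos φ sin λ, z = sin φ).
The central angle between the endpoints is δ = arccos(p₁·p₂) ≈ 1.571 rad (90.0°).
Interpolate at f = 1/2 with slerp weights a = sin((1−f)δ)/sin δ ≈ 0.707, b = sin(fδ)/sin δ ≈ 0.707.
p = a·p₁ + b·p₂ ≈ (0.284, 0.171, -0.944); φ = arcsin(p_z) ≈ -70.66°, λ = atan2(p_y, p_x) ≈ 31.04°.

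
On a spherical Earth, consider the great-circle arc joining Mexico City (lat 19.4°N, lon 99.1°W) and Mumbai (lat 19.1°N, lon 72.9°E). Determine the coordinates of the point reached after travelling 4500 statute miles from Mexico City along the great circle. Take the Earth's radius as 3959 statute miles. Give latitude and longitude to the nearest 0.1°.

Write both endpoints as unit vectors p₁, p₂ with components (cos φ cos λ, cos φ sin λ, sin φ).
The central angle between the endpoints is δ = arccos(p₁·p₂) ≈ 2.456 rad (140.7°). The total great-circle distance is δ·R ≈ 2.456 × 3959 ≈ 9723 mi, so the target fraction is f = 4500/9723 ≈ 0.463.
Interpolate at f ≈ 0.463 with slerp weights a = sin((1−f)δ)/sin δ ≈ 1.529, b = sin(fδ)/sin δ ≈ 1.433.
p = a·p₁ + b·p₂ ≈ (0.170, -0.130, 0.977); φ = arcsin(p_z) ≈ 77.63°, λ = atan2(p_y, p_x) ≈ -37.52°.

≈ lat 77.6°N, lon 37.5°W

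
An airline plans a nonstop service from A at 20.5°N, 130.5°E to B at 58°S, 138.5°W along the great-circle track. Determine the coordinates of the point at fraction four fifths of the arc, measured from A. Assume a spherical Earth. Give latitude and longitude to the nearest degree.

≈ 49°S, 172°W

Write both endpoints as unit vectors p₁, p₂ with components (cos φ cos λ, cos φ sin λ, sin φ).
The central angle between the endpoints is δ = arccos(p₁·p₂) ≈ 1.881 rad (107.8°).
Interpolate at f = 4/5 with slerp weights a = sin((1−f)δ)/sin δ ≈ 0.386, b = sin(fδ)/sin δ ≈ 1.048.
p = a·p₁ + b·p₂ ≈ (-0.651, -0.093, -0.754); φ = arcsin(p_z) ≈ -48.90°, λ = atan2(p_y, p_x) ≈ -171.86°.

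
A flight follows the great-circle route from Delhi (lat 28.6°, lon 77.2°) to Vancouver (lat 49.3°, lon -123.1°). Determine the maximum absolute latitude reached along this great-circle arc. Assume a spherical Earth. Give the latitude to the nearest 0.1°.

≈ 78.4°

The great circle lies in the plane with unit normal n̂ = (p₁ × p₂)/|p₁ × p₂|.
Here n̂_z ≈ +0.202; the vertex latitude is φ_max = arccos|n̂_z| ≈ 78.4°.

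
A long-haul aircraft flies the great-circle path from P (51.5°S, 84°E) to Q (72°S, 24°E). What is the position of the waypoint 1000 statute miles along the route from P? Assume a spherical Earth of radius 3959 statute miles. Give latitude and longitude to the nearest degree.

≈ (63°S, 68°E)

Write both endpoints as unit vectors p₁, p₂ with components (cos φ cos λ, cos φ sin λ, sin φ).
The central angle between the endpoints is δ = arccos(p₁·p₂) ≈ 0.573 rad (32.8°). The total great-circle distance is δ·R ≈ 0.573 × 3959 ≈ 2267 mi, so the target fraction is f = 1000/2267 ≈ 0.441.
Interpolate at f ≈ 0.441 with slerp weights a = sin((1−f)δ)/sin δ ≈ 0.581, b = sin(fδ)/sin δ ≈ 0.461.
p = a·p₁ + b·p₂ ≈ (0.168, 0.417, -0.893); φ = arcsin(p_z) ≈ -63.26°, λ = atan2(p_y, p_x) ≈ 68.08°.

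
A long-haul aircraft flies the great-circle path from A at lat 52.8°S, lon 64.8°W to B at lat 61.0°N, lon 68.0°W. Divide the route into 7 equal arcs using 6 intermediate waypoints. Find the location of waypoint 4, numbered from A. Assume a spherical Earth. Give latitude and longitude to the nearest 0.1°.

Convert each endpoint to a unit vector on the sphere (x = cos φ cos λ, y = cos φ sin λ, z = sin φ).
The central angle between the endpoints is δ = arccos(p₁·p₂) ≈ 1.987 rad (113.8°).
Interpolate at f = 4/7 with slerp weights a = sin((1−f)δ)/sin δ ≈ 0.822, b = sin(fδ)/sin δ ≈ 0.991.
p = a·p₁ + b·p₂ ≈ (0.392, -0.895, 0.212); φ = arcsin(p_z) ≈ 12.23°, λ = atan2(p_y, p_x) ≈ -66.37°.

≈ lat 12.2°N, lon 66.4°W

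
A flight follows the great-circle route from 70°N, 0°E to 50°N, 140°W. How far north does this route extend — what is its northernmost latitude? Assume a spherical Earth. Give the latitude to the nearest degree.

The great circle lies in the plane with unit normal n̂ = (p₁ × p₂)/|p₁ × p₂|.
Here n̂_z ≈ -0.169; the vertex latitude is φ_max = arccos|n̂_z| ≈ 80.2°.
Check via Clairaut: cos φ_max = |cos φ₁| · sin C = cos(70.0°)·sin(29.7°) ≈ 0.169, again giving ≈ 80.2°.

≈ 80°N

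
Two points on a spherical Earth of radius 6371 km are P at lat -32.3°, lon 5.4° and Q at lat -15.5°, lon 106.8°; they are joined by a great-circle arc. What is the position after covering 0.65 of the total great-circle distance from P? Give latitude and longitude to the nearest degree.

From cos δ = sin φ₁ sin φ₂ + cos φ₁ cos φ₂ cos Δλ, the central angle is δ ≈ 1.589 rad (91.0°).
Interpolate at f = 0.65 with slerp weights a = sin((1−f)δ)/sin δ ≈ 0.528, b = sin(fδ)/sin δ ≈ 0.859.
p = a·p₁ + b·p₂ ≈ (0.205, 0.834, -0.512); φ = arcsin(p_z) ≈ -30.78°, λ = atan2(p_y, p_x) ≈ 76.19°.

≈ lat -31°, lon 76°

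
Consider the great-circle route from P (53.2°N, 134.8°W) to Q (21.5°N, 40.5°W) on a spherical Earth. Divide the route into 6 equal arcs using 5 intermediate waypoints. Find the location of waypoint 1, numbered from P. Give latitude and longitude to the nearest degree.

Convert each endpoint to a unit vector on the sphere (x = cos φ cos λ, y = cos φ sin λ, z = sin φ).
The central angle between the endpoints is δ = arccos(p₁·p₂) ≈ 1.316 rad (75.4°).
Interpolate at f = 1/6 with slerp weights a = sin((1−f)δ)/sin δ ≈ 0.919, b = sin(fδ)/sin δ ≈ 0.225.
p = a·p₁ + b·p₂ ≈ (-0.229, -0.527, 0.819); φ = arcsin(p_z) ≈ 54.95°, λ = atan2(p_y, p_x) ≈ -113.50°.

≈ (55°N, 113°W)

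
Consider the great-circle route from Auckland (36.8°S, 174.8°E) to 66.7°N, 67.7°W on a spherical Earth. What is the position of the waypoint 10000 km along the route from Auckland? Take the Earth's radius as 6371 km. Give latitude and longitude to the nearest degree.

Convert each endpoint to a unit vector on the sphere (x = cos φ cos λ, y = cos φ sin λ, z = sin φ).
The central angle between the endpoints is δ = arccos(p₁·p₂) ≈ 2.341 rad (134.1°). The total great-circle distance is δ·R ≈ 2.341 × 6371 ≈ 14916 km, so the target fraction is f = 10000/14916 ≈ 0.670.
Interpolate at f ≈ 0.670 with slerp weights a = sin((1−f)δ)/sin δ ≈ 0.972, b = sin(fδ)/sin δ ≈ 1.393.
p = a·p₁ + b·p₂ ≈ (-0.566, -0.439, 0.698); φ = arcsin(p_z) ≈ 44.25°, λ = atan2(p_y, p_x) ≈ -142.16°.

≈ 44°N, 142°W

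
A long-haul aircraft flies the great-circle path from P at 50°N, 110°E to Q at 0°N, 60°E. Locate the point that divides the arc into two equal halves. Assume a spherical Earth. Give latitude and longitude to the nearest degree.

≈ 27°N, 79°E

Write both endpoints as unit vectors p₁, p₂ with components (cos φ cos λ, cos φ sin λ, sin φ).
The central angle between the endpoints is δ = arccos(p₁·p₂) ≈ 1.145 rad (65.6°).
Interpolate at f = 1/2 with slerp weights a = sin((1−f)δ)/sin δ ≈ 0.595, b = sin(fδ)/sin δ ≈ 0.595.
p = a·p₁ + b·p₂ ≈ (0.167, 0.874, 0.456); φ = arcsin(p_z) ≈ 27.11°, λ = atan2(p_y, p_x) ≈ 79.21°.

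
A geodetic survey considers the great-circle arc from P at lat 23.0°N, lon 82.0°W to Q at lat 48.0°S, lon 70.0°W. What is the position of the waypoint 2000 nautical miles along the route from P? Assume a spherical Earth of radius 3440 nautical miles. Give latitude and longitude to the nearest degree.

From cos δ = sin φ₁ sin φ₂ + cos φ₁ cos φ₂ cos Δλ, the central angle is δ ≈ 1.253 rad (71.8°). The total great-circle distance is δ·R ≈ 1.253 × 3440 ≈ 4312 nmi, so the target fraction is f = 2000/4312 ≈ 0.464.
Interpolate at f ≈ 0.464 with slerp weights a = sin((1−f)δ)/sin δ ≈ 0.655, b = sin(fδ)/sin δ ≈ 0.578.
p = a·p₁ + b·p₂ ≈ (0.216, -0.961, -0.174); φ = arcsin(p_z) ≈ -9.99°, λ = atan2(p_y, p_x) ≈ -77.32°.

≈ lat 10°S, lon 77°W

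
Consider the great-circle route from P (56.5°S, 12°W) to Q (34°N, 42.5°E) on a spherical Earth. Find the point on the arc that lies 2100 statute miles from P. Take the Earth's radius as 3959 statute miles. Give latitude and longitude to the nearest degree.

≈ (31°S, 12°E)

The haversine formula gives a central angle δ ≈ 1.773 rad (101.6°) between the endpoints. The total great-circle distance is δ·R ≈ 1.773 × 3959 ≈ 7018 mi, so the target fraction is f = 2100/7018 ≈ 0.299.
Interpolate at f ≈ 0.299 with slerp weights a = sin((1−f)δ)/sin δ ≈ 0.966, b = sin(fδ)/sin δ ≈ 0.516.
p = a·p₁ + b·p₂ ≈ (0.837, 0.178, -0.517); φ = arcsin(p_z) ≈ -31.12°, λ = atan2(p_y, p_x) ≈ 12.03°.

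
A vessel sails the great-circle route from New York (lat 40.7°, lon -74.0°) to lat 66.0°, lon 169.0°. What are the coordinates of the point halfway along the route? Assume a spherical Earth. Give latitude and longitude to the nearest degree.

Convert each endpoint to a unit vector on the sphere (x = cos φ cos λ, y = cos φ sin λ, z = sin φ).
The central angle between the endpoints is δ = arccos(p₁·p₂) ≈ 1.098 rad (62.9°).
Interpolate at f = 1/2 with slerp weights a = sin((1−f)δ)/sin δ ≈ 0.586, b = sin(fδ)/sin δ ≈ 0.586.
p = a·p₁ + b·p₂ ≈ (-0.112, -0.382, 0.918); φ = arcsin(p_z) ≈ 66.57°, λ = atan2(p_y, p_x) ≈ -106.29°.

≈ lat 67°, lon -106°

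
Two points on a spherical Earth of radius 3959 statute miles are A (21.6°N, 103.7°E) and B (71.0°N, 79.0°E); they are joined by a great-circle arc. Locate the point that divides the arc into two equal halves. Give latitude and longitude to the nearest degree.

From cos δ = sin φ₁ sin φ₂ + cos φ₁ cos φ₂ cos Δλ, the central angle is δ ≈ 0.898 rad (51.5°).
Interpolate at f = 1/2 with slerp weights a = sin((1−f)δ)/sin δ ≈ 0.555, b = sin(fδ)/sin δ ≈ 0.555.
p = a·p₁ + b·p₂ ≈ (-0.088, 0.679, 0.729); φ = arcsin(p_z) ≈ 46.81°, λ = atan2(p_y, p_x) ≈ 97.37°.

≈ (47°N, 97°E)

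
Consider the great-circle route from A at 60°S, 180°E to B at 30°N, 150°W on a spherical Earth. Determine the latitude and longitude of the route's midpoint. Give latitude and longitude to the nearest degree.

Write both endpoints as unit vectors p₁, p₂ with components (cos φ cos λ, cos φ sin λ, sin φ).
The central angle between the endpoints is δ = arccos(p₁·p₂) ≈ 1.629 rad (93.3°).
Interpolate at f = 1/2 with slerp weights a = sin((1−f)δ)/sin δ ≈ 0.729, b = sin(fδ)/sin δ ≈ 0.729.
p = a·p₁ + b·p₂ ≈ (-0.911, -0.315, -0.267); φ = arcsin(p_z) ≈ -15.47°, λ = atan2(p_y, p_x) ≈ -160.89°.

≈ 15°S, 161°W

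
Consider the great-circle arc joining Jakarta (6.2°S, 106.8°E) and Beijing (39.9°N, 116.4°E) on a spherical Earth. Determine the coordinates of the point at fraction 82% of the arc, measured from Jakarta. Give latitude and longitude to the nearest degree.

≈ 32°N, 114°E

Convert each endpoint to a unit vector on the sphere (x = cos φ cos λ, y = cos φ sin λ, z = sin φ).
The central angle between the endpoints is δ = arccos(p₁·p₂) ≈ 0.819 rad (46.9°).
Interpolate at f = 0.82 with slerp weights a = sin((1−f)δ)/sin δ ≈ 0.201, b = sin(fδ)/sin δ ≈ 0.852.
p = a·p₁ + b·p₂ ≈ (-0.348, 0.777, 0.525); φ = arcsin(p_z) ≈ 31.65°, λ = atan2(p_y, p_x) ≈ 114.16°.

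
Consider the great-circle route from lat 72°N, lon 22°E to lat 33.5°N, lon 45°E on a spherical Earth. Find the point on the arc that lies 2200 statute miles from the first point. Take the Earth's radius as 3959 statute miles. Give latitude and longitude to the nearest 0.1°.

Write both endpoints as unit vectors p₁, p₂ with components (cos φ cos λ, cos φ sin λ, sin φ).
The central angle between the endpoints is δ = arccos(p₁·p₂) ≈ 0.704 rad (40.3°). The total great-circle distance is δ·R ≈ 0.704 × 3959 ≈ 2788 mi, so the target fraction is f = 2200/2788 ≈ 0.789.
Interpolate at f ≈ 0.789 with slerp weights a = sin((1−f)δ)/sin δ ≈ 0.229, b = sin(fδ)/sin δ ≈ 0.815.
p = a·p₁ + b·p₂ ≈ (0.546, 0.507, 0.667); φ = arcsin(p_z) ≈ 41.84°, λ = atan2(p_y, p_x) ≈ 42.88°.

≈ lat 41.8°N, lon 42.9°E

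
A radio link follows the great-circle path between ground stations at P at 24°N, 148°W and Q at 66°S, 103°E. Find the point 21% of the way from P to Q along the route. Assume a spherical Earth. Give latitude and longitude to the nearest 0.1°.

Convert each endpoint to a unit vector on the sphere (x = cos φ cos λ, y = cos φ sin λ, z = sin φ).
The central angle between the endpoints is δ = arccos(p₁·p₂) ≈ 2.086 rad (119.5°).
Interpolate at f = 0.21 with slerp weights a = sin((1−f)δ)/sin δ ≈ 1.146, b = sin(fδ)/sin δ ≈ 0.487.
p = a·p₁ + b·p₂ ≈ (-0.932, -0.361, 0.021); φ = arcsin(p_z) ≈ 1.19°, λ = atan2(p_y, p_x) ≈ -158.81°.

≈ 1.2°N, 158.8°W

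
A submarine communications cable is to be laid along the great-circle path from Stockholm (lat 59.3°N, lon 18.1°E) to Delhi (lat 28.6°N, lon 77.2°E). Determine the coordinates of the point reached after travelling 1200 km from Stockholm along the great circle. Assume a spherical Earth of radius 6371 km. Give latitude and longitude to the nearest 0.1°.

≈ lat 55.8°N, lon 37.2°E

From cos δ = sin φ₁ sin φ₂ + cos φ₁ cos φ₂ cos Δλ, the central angle is δ ≈ 0.874 rad (50.1°). The total great-circle distance is δ·R ≈ 0.874 × 6371 ≈ 5568 km, so the target fraction is f = 1200/5568 ≈ 0.216.
Interpolate at f ≈ 0.216 with slerp weights a = sin((1−f)δ)/sin δ ≈ 0.826, b = sin(fδ)/sin δ ≈ 0.244.
p = a·p₁ + b·p₂ ≈ (0.448, 0.340, 0.827); φ = arcsin(p_z) ≈ 55.77°, λ = atan2(p_y, p_x) ≈ 37.19°.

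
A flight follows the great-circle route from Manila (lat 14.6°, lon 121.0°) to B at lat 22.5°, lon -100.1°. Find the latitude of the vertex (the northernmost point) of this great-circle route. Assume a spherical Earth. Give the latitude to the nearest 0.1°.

The great circle lies in the plane with unit normal n̂ = (p₁ × p₂)/|p₁ × p₂|.
Here n̂_z ≈ +0.720; the vertex latitude is φ_max = arccos|n̂_z| ≈ 44.0°.

≈ 44.0°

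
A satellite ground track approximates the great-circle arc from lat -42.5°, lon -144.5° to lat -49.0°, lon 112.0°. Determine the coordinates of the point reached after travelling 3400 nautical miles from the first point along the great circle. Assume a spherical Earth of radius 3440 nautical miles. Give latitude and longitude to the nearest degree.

The haversine formula gives a central angle δ ≈ 1.163 rad (66.6°) between the endpoints. The total great-circle distance is δ·R ≈ 1.163 × 3440 ≈ 3999 nmi, so the target fraction is f = 3400/3999 ≈ 0.850.
Interpolate at f ≈ 0.850 with slerp weights a = sin((1−f)δ)/sin δ ≈ 0.189, b = sin(fδ)/sin δ ≈ 0.910.
p = a·p₁ + b·p₂ ≈ (-0.337, 0.473, -0.814); φ = arcsin(p_z) ≈ -54.52°, λ = atan2(p_y, p_x) ≈ 125.49°.

≈ lat -55°, lon 125°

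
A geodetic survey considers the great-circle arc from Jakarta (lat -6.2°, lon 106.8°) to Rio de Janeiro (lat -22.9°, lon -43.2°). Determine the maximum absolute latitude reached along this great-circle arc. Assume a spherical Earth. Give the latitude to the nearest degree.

The great circle lies in the plane with unit normal n̂ = (p₁ × p₂)/|p₁ × p₂|.
Here n̂_z ≈ -0.694; the vertex latitude is φ_max = arccos|n̂_z| ≈ 46.1°.
Check via Clairaut: cos φ_max = |cos φ₁| · sin C = cos(6.2°)·sin(135.8°) ≈ 0.694, again giving ≈ 46.1°.

≈ -46°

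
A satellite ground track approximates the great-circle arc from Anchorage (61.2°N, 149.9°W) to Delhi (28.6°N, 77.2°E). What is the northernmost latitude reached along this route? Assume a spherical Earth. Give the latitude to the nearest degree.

The great circle lies in the plane with unit normal n̂ = (p₁ × p₂)/|p₁ × p₂|.
Here n̂_z ≈ -0.313; the vertex latitude is φ_max = arccos|n̂_z| ≈ 71.8°.
Check via Clairaut: cos φ_max = |cos φ₁| · sin C = cos(61.2°)·sin(40.5°) ≈ 0.313, again giving ≈ 71.8°.

≈ 72°N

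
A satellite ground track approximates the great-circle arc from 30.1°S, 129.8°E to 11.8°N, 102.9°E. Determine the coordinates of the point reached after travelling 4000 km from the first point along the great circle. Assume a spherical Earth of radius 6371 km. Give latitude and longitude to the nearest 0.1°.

≈ 0.4°N, 109.7°E

From cos δ = sin φ₁ sin φ₂ + cos φ₁ cos φ₂ cos Δλ, the central angle is δ ≈ 0.860 rad (49.3°). The total great-circle distance is δ·R ≈ 0.860 × 6371 ≈ 5477 km, so the target fraction is f = 4000/5477 ≈ 0.730.
Interpolate at f ≈ 0.730 with slerp weights a = sin((1−f)δ)/sin δ ≈ 0.303, b = sin(fδ)/sin δ ≈ 0.775.
p = a·p₁ + b·p₂ ≈ (-0.337, 0.941, 0.006); φ = arcsin(p_z) ≈ 0.37°, λ = atan2(p_y, p_x) ≈ 109.72°.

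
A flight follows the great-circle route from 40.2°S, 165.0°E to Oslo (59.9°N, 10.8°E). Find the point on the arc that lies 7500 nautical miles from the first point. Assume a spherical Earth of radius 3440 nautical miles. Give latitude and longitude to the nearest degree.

≈ 65°N, 78°E

Write both endpoints as unit vectors p₁, p₂ with components (cos φ cos λ, cos φ sin λ, sin φ).
The central angle between the endpoints is δ = arccos(p₁·p₂) ≈ 2.698 rad (154.6°). The total great-circle distance is δ·R ≈ 2.698 × 3440 ≈ 9282 nmi, so the target fraction is f = 7500/9282 ≈ 0.808.
Interpolate at f ≈ 0.808 with slerp weights a = sin((1−f)δ)/sin δ ≈ 1.154, b = sin(fδ)/sin δ ≈ 1.911.
p = a·p₁ + b·p₂ ≈ (0.090, 0.408, 0.909); φ = arcsin(p_z) ≈ 65.32°, λ = atan2(p_y, p_x) ≈ 77.53°.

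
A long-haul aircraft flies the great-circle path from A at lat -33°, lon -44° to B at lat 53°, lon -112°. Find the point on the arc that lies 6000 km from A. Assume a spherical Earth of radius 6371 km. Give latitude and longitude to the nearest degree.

Write both endpoints as unit vectors p₁, p₂ with components (cos φ cos λ, cos φ sin λ, sin φ).
The central angle between the endpoints is δ = arccos(p₁·p₂) ≈ 1.819 rad (104.2°). The total great-circle distance is δ·R ≈ 1.819 × 6371 ≈ 11590 km, so the target fraction is f = 6000/11590 ≈ 0.518.
Interpolate at f ≈ 0.518 with slerp weights a = sin((1−f)δ)/sin δ ≈ 0.793, b = sin(fδ)/sin δ ≈ 0.834.
p = a·p₁ + b·p₂ ≈ (0.291, -0.928, 0.234); φ = arcsin(p_z) ≈ 13.54°, λ = atan2(p_y, p_x) ≈ -72.61°.

≈ lat 14°, lon -73°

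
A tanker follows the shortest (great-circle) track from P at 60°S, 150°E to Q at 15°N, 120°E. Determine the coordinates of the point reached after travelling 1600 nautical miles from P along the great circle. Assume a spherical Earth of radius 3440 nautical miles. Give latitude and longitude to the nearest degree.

From cos δ = sin φ₁ sin φ₂ + cos φ₁ cos φ₂ cos Δλ, the central angle is δ ≈ 1.375 rad (78.8°). The total great-circle distance is δ·R ≈ 1.375 × 3440 ≈ 4732 nmi, so the target fraction is f = 1600/4732 ≈ 0.338.
Interpolate at f ≈ 0.338 with slerp weights a = sin((1−f)δ)/sin δ ≈ 0.805, b = sin(fδ)/sin δ ≈ 0.457.
p = a·p₁ + b·p₂ ≈ (-0.569, 0.584, -0.579); φ = arcsin(p_z) ≈ -35.37°, λ = atan2(p_y, p_x) ≈ 134.29°.

≈ 35°S, 134°E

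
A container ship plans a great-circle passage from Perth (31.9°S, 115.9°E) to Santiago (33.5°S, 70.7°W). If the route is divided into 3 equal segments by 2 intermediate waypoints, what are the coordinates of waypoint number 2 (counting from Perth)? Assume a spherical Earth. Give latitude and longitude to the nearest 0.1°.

Convert each endpoint to a unit vector on the sphere (x = cos φ cos λ, y = cos φ sin λ, z = sin φ).
The central angle between the endpoints is δ = arccos(p₁·p₂) ≈ 1.995 rad (114.3°).
Interpolate at f = 2/3 with slerp weights a = sin((1−f)δ)/sin δ ≈ 0.677, b = sin(fδ)/sin δ ≈ 1.066.
p = a·p₁ + b·p₂ ≈ (0.043, -0.322, -0.946); φ = arcsin(p_z) ≈ -71.07°, λ = atan2(p_y, p_x) ≈ -82.45°.

≈ 71.1°S, 82.5°W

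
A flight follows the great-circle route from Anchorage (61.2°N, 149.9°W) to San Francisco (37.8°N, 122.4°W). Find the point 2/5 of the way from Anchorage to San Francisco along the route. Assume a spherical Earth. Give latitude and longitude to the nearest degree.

Convert each endpoint to a unit vector on the sphere (x = cos φ cos λ, y = cos φ sin λ, z = sin φ).
The central angle between the endpoints is δ = arccos(p₁·p₂) ≈ 0.506 rad (29.0°).
Interpolate at f = 2/5 with slerp weights a = sin((1−f)δ)/sin δ ≈ 0.617, b = sin(fδ)/sin δ ≈ 0.415.
p = a·p₁ + b·p₂ ≈ (-0.433, -0.426, 0.795); φ = arcsin(p_z) ≈ 52.63°, λ = atan2(p_y, p_x) ≈ -135.46°.

≈ 53°N, 135°W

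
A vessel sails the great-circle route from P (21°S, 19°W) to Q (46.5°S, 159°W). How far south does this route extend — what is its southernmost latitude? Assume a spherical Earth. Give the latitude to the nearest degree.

≈ 65°S

The great circle lies in the plane with unit normal n̂ = (p₁ × p₂)/|p₁ × p₂|.
Here n̂_z ≈ -0.425; the vertex latitude is φ_max = arccos|n̂_z| ≈ 64.9°.
Check via Clairaut: cos φ_max = |cos φ₁| · sin C = cos(21.0°)·sin(152.9°) ≈ 0.425, again giving ≈ 64.9°.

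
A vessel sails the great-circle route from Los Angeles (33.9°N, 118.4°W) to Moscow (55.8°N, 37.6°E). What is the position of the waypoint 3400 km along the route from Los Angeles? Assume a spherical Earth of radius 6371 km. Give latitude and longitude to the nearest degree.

Write both endpoints as unit vectors p₁, p₂ with components (cos φ cos λ, cos φ sin λ, sin φ).
The central angle between the endpoints is δ = arccos(p₁·p₂) ≈ 1.536 rad (88.0°). The total great-circle distance is δ·R ≈ 1.536 × 6371 ≈ 9784 km, so the target fraction is f = 3400/9784 ≈ 0.348.
Interpolate at f ≈ 0.348 with slerp weights a = sin((1−f)δ)/sin δ ≈ 0.843, b = sin(fδ)/sin δ ≈ 0.509.
p = a·p₁ + b·p₂ ≈ (-0.106, -0.441, 0.891); φ = arcsin(p_z) ≈ 63.03°, λ = atan2(p_y, p_x) ≈ -103.53°.

≈ 63°N, 104°W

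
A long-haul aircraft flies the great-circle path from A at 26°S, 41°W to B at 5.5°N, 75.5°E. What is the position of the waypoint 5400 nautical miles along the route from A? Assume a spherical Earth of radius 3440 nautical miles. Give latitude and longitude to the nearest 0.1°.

≈ 6.3°S, 52.0°E

Convert each endpoint to a unit vector on the sphere (x = cos φ cos λ, y = cos φ sin λ, z = sin φ).
The central angle between the endpoints is δ = arccos(p₁·p₂) ≈ 2.028 rad (116.2°). The total great-circle distance is δ·R ≈ 2.028 × 3440 ≈ 6975 nmi, so the target fraction is f = 5400/6975 ≈ 0.774.
Interpolate at f ≈ 0.774 with slerp weights a = sin((1−f)δ)/sin δ ≈ 0.493, b = sin(fδ)/sin δ ≈ 1.114.
p = a·p₁ + b·p₂ ≈ (0.612, 0.783, -0.109); φ = arcsin(p_z) ≈ -6.27°, λ = atan2(p_y, p_x) ≈ 52.00°.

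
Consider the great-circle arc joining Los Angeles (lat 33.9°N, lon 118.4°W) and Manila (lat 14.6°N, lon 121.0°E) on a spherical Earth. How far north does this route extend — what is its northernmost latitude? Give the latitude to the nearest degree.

The great circle lies in the plane with unit normal n̂ = (p₁ × p₂)/|p₁ × p₂|.
Here n̂_z ≈ -0.718; the vertex latitude is φ_max = arccos|n̂_z| ≈ 44.1°.
Check via Clairaut: cos φ_max = |cos φ₁| · sin C = cos(33.9°)·sin(59.8°) ≈ 0.718, again giving ≈ 44.1°.

≈ 44°N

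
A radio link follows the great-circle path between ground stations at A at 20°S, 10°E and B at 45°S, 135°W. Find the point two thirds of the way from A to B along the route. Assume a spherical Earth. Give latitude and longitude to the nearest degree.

≈ 66°S, 80°W

Convert each endpoint to a unit vector on the sphere (x = cos φ cos λ, y = cos φ sin λ, z = sin φ).
The central angle between the endpoints is δ = arccos(p₁·p₂) ≈ 1.878 rad (107.6°).
Interpolate at f = 2/3 with slerp weights a = sin((1−f)δ)/sin δ ≈ 0.615, b = sin(fδ)/sin δ ≈ 0.996.
p = a·p₁ + b·p₂ ≈ (0.071, -0.398, -0.915); φ = arcsin(p_z) ≈ -66.17°, λ = atan2(p_y, p_x) ≈ -79.92°.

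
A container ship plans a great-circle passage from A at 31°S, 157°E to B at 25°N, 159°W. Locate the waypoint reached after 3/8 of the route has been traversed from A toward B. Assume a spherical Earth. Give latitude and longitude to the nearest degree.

≈ 10°S, 175°E

Convert each endpoint to a unit vector on the sphere (x = cos φ cos λ, y = cos φ sin λ, z = sin φ).
The central angle between the endpoints is δ = arccos(p₁·p₂) ≈ 1.223 rad (70.1°).
Interpolate at f = 3/8 with slerp weights a = sin((1−f)δ)/sin δ ≈ 0.736, b = sin(fδ)/sin δ ≈ 0.471.
p = a·p₁ + b·p₂ ≈ (-0.979, 0.094, -0.180); φ = arcsin(p_z) ≈ -10.38°, λ = atan2(p_y, p_x) ≈ 174.54°.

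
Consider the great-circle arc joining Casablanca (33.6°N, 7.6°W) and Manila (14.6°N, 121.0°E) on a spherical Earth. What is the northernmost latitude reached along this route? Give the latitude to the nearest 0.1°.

The great circle lies in the plane with unit normal n̂ = (p₁ × p₂)/|p₁ × p₂|.
Here n̂_z ≈ +0.676; the vertex latitude is φ_max = arccos|n̂_z| ≈ 47.5°.
Check via Clairaut: cos φ_max = |cos φ₁| · sin C = cos(33.6°)·sin(54.3°) ≈ 0.676, again giving ≈ 47.5°.

≈ 47.5°N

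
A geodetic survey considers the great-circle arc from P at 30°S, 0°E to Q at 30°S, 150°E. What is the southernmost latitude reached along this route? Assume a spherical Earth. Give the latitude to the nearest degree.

The great circle lies in the plane with unit normal n̂ = (p₁ × p₂)/|p₁ × p₂|.
Here n̂_z ≈ +0.409; the vertex latitude is φ_max = arccos|n̂_z| ≈ 65.9°.

≈ 66°S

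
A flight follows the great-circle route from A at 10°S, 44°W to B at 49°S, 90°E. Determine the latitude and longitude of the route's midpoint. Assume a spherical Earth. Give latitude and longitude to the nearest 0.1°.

The haversine formula gives a central angle δ ≈ 1.894 rad (108.5°) between the endpoints.
Interpolate at f = 1/2 with slerp weights a = sin((1−f)δ)/sin δ ≈ 0.856, b = sin(fδ)/sin δ ≈ 0.856.
p = a·p₁ + b·p₂ ≈ (0.606, -0.024, -0.795); φ = arcsin(p_z) ≈ -52.63°, λ = atan2(p_y, p_x) ≈ -2.27°.

≈ 52.6°S, 2.3°W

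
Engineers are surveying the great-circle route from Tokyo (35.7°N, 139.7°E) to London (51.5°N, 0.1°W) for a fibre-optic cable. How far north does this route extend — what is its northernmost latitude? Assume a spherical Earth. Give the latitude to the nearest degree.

The great circle lies in the plane with unit normal n̂ = (p₁ × p₂)/|p₁ × p₂|.
Here n̂_z ≈ -0.327; the vertex latitude is φ_max = arccos|n̂_z| ≈ 70.9°.
Check via Clairaut: cos φ_max = |cos φ₁| · sin C = cos(35.7°)·sin(23.8°) ≈ 0.327, again giving ≈ 70.9°.

≈ 71°N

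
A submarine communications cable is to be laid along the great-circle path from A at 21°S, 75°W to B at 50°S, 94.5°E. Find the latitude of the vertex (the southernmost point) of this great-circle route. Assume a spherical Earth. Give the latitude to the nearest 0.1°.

≈ 83.4°S

The great circle lies in the plane with unit normal n̂ = (p₁ × p₂)/|p₁ × p₂|.
Here n̂_z ≈ +0.115; the vertex latitude is φ_max = arccos|n̂_z| ≈ 83.4°.
Check via Clairaut: cos φ_max = |cos φ₁| · sin C = cos(21.0°)·sin(172.9°) ≈ 0.115, again giving ≈ 83.4°.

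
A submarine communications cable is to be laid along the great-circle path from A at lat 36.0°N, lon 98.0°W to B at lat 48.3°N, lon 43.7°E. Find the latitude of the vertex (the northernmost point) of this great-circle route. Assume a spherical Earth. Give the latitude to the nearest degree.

The great circle lies in the plane with unit normal n̂ = (p₁ × p₂)/|p₁ × p₂|.
Here n̂_z ≈ +0.334; the vertex latitude is φ_max = arccos|n̂_z| ≈ 70.5°.

≈ 71°N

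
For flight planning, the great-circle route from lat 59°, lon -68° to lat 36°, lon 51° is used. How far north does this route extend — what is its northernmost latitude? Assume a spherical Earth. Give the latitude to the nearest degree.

≈ 68°

The great circle lies in the plane with unit normal n̂ = (p₁ × p₂)/|p₁ × p₂|.
Here n̂_z ≈ +0.382; the vertex latitude is φ_max = arccos|n̂_z| ≈ 67.5°.
Check via Clairaut: cos φ_max = |cos φ₁| · sin C = cos(59.0°)·sin(47.9°) ≈ 0.382, again giving ≈ 67.5°.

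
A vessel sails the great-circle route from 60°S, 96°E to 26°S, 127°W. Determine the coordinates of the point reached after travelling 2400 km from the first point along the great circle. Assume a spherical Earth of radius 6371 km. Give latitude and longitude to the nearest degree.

≈ 72°S, 143°E

The haversine formula gives a central angle δ ≈ 1.520 rad (87.1°) between the endpoints. The total great-circle distance is δ·R ≈ 1.520 × 6371 ≈ 9683 km, so the target fraction is f = 2400/9683 ≈ 0.248.
Interpolate at f ≈ 0.248 with slerp weights a = sin((1−f)δ)/sin δ ≈ 0.911, b = sin(fδ)/sin δ ≈ 0.368.
p = a·p₁ + b·p₂ ≈ (-0.247, 0.189, -0.951); φ = arcsin(p_z) ≈ -71.90°, λ = atan2(p_y, p_x) ≈ 142.61°.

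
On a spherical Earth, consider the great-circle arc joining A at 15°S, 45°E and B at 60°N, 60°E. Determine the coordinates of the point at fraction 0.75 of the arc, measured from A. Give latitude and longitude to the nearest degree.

≈ 41°N, 54°E

Write both endpoints as unit vectors p₁, p₂ with components (cos φ cos λ, cos φ sin λ, sin φ).
The central angle between the endpoints is δ = arccos(p₁·p₂) ≈ 1.326 rad (76.0°).
Interpolate at f = 0.75 with slerp weights a = sin((1−f)δ)/sin δ ≈ 0.335, b = sin(fδ)/sin δ ≈ 0.864.
p = a·p₁ + b·p₂ ≈ (0.445, 0.603, 0.662); φ = arcsin(p_z) ≈ 41.43°, λ = atan2(p_y, p_x) ≈ 53.58°.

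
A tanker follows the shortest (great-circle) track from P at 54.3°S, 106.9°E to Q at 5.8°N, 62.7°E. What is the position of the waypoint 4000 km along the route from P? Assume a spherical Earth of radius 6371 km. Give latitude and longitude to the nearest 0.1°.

Convert each endpoint to a unit vector on the sphere (x = cos φ cos λ, y = cos φ sin λ, z = sin φ).
The central angle between the endpoints is δ = arccos(p₁·p₂) ≈ 1.230 rad (70.5°). The total great-circle distance is δ·R ≈ 1.230 × 6371 ≈ 7837 km, so the target fraction is f = 4000/7837 ≈ 0.510.
Interpolate at f ≈ 0.510 with slerp weights a = sin((1−f)δ)/sin δ ≈ 0.601, b = sin(fδ)/sin δ ≈ 0.623.
p = a·p₁ + b·p₂ ≈ (0.182, 0.887, -0.425); φ = arcsin(p_z) ≈ -25.16°, λ = atan2(p_y, p_x) ≈ 78.37°.

≈ 25.2°S, 78.4°E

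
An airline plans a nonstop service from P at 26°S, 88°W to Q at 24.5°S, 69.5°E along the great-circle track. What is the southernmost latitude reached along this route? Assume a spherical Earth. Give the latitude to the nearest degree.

The great circle lies in the plane with unit normal n̂ = (p₁ × p₂)/|p₁ × p₂|.
Here n̂_z ≈ +0.382; the vertex latitude is φ_max = arccos|n̂_z| ≈ 67.5°.

≈ 68°S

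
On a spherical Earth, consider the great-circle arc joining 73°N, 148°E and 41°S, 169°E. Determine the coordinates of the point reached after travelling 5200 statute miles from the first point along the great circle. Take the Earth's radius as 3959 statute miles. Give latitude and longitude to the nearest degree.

The haversine formula gives a central angle δ ≈ 2.006 rad (114.9°) between the endpoints. The total great-circle distance is δ·R ≈ 2.006 × 3959 ≈ 7941 mi, so the target fraction is f = 5200/7941 ≈ 0.655.
Interpolate at f ≈ 0.655 with slerp weights a = sin((1−f)δ)/sin δ ≈ 0.704, b = sin(fδ)/sin δ ≈ 1.066.
p = a·p₁ + b·p₂ ≈ (-0.965, 0.263, -0.026); φ = arcsin(p_z) ≈ -1.52°, λ = atan2(p_y, p_x) ≈ 164.77°.

≈ 2°S, 165°E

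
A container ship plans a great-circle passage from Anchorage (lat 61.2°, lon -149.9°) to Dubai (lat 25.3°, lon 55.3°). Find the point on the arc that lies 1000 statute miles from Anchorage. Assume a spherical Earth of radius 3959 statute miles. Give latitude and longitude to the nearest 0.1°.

≈ lat 73.7°, lon -169.9°

Write both endpoints as unit vectors p₁, p₂ with components (cos φ cos λ, cos φ sin λ, sin φ).
The central angle between the endpoints is δ = arccos(p₁·p₂) ≈ 1.590 rad (91.1°). The total great-circle distance is δ·R ≈ 1.590 × 3959 ≈ 6296 mi, so the target fraction is f = 1000/6296 ≈ 0.159.
Interpolate at f ≈ 0.159 with slerp weights a = sin((1−f)δ)/sin δ ≈ 0.973, b = sin(fδ)/sin δ ≈ 0.250.
p = a·p₁ + b·p₂ ≈ (-0.277, -0.049, 0.960); φ = arcsin(p_z) ≈ 73.66°, λ = atan2(p_y, p_x) ≈ -169.90°.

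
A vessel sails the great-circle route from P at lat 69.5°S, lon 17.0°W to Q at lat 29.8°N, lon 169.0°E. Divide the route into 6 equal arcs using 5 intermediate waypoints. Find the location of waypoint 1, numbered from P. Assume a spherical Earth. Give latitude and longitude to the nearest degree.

Write both endpoints as unit vectors p₁, p₂ with components (cos φ cos λ, cos φ sin λ, sin φ).
The central angle between the endpoints is δ = arccos(p₁·p₂) ≈ 2.446 rad (140.2°).
Interpolate at f = 1/6 with slerp weights a = sin((1−f)δ)/sin δ ≈ 1.393, b = sin(fδ)/sin δ ≈ 0.619.
p = a·p₁ + b·p₂ ≈ (-0.061, -0.040, -0.997); φ = arcsin(p_z) ≈ -85.83°, λ = atan2(p_y, p_x) ≈ -146.42°.

≈ lat 86°S, lon 146°W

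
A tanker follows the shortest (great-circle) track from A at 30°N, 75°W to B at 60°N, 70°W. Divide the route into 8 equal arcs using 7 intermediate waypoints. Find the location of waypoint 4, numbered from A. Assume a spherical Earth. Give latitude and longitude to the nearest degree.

≈ 45°N, 73°W

Convert each endpoint to a unit vector on the sphere (x = cos φ cos λ, y = cos φ sin λ, z = sin φ).
The central angle between the endpoints is δ = arccos(p₁·p₂) ≈ 0.527 rad (30.2°).
Interpolate at f = 4/8 with slerp weights a = sin((1−f)δ)/sin δ ≈ 0.518, b = sin(fδ)/sin δ ≈ 0.518.
p = a·p₁ + b·p₂ ≈ (0.205, -0.677, 0.707); φ = arcsin(p_z) ≈ 45.03°, λ = atan2(p_y, p_x) ≈ -73.17°.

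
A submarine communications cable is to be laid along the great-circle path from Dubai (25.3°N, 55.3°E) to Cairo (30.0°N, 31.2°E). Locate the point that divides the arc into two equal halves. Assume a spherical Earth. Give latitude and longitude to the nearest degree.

≈ 28°N, 44°E

From cos δ = sin φ₁ sin φ₂ + cos φ₁ cos φ₂ cos Δλ, the central angle is δ ≈ 0.381 rad (21.8°).
Interpolate at f = 1/2 with slerp weights a = sin((1−f)δ)/sin δ ≈ 0.509, b = sin(fδ)/sin δ ≈ 0.509.
p = a·p₁ + b·p₂ ≈ (0.639, 0.607, 0.472); φ = arcsin(p_z) ≈ 28.18°, λ = atan2(p_y, p_x) ≈ 43.51°.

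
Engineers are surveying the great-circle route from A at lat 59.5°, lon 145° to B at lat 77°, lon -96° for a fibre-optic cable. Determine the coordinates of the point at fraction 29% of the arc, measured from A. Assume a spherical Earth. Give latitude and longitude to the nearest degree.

≈ lat 70°, lon 155°

Write both endpoints as unit vectors p₁, p₂ with components (cos φ cos λ, cos φ sin λ, sin φ).
The central angle between the endpoints is δ = arccos(p₁·p₂) ≈ 0.669 rad (38.4°).
Interpolate at f = 0.29 with slerp weights a = sin((1−f)δ)/sin δ ≈ 0.737, b = sin(fδ)/sin δ ≈ 0.311.
p = a·p₁ + b·p₂ ≈ (-0.314, 0.145, 0.938); φ = arcsin(p_z) ≈ 69.77°, λ = atan2(p_y, p_x) ≈ 155.19°.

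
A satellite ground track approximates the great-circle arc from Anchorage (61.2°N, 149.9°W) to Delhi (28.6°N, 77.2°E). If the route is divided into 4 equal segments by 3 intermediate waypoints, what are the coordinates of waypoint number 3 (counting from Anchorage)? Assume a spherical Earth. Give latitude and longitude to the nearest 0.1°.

Write both endpoints as unit vectors p₁, p₂ with components (cos φ cos λ, cos φ sin λ, sin φ).
The central angle between the endpoints is δ = arccos(p₁·p₂) ≈ 1.439 rad (82.4°).
Interpolate at f = 3/4 with slerp weights a = sin((1−f)δ)/sin δ ≈ 0.355, b = sin(fδ)/sin δ ≈ 0.889.
p = a·p₁ + b·p₂ ≈ (0.025, 0.676, 0.737); φ = arcsin(p_z) ≈ 47.46°, λ = atan2(p_y, p_x) ≈ 87.88°.

≈ 47.5°N, 87.9°E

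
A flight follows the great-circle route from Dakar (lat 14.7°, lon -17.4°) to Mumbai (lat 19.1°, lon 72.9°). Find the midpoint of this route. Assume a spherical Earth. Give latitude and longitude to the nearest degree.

≈ lat 23°, lon 27°

Convert each endpoint to a unit vector on the sphere (x = cos φ cos λ, y = cos φ sin λ, z = sin φ).
The central angle between the endpoints is δ = arccos(p₁·p₂) ≈ 1.492 rad (85.5°).
Interpolate at f = 1/2 with slerp weights a = sin((1−f)δ)/sin δ ≈ 0.681, b = sin(fδ)/sin δ ≈ 0.681.
p = a·p₁ + b·p₂ ≈ (0.818, 0.418, 0.396); φ = arcsin(p_z) ≈ 23.30°, λ = atan2(p_y, p_x) ≈ 27.08°.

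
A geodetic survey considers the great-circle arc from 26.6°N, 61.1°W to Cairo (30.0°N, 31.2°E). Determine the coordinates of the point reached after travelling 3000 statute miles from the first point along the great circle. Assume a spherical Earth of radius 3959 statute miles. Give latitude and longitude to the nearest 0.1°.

≈ 38.0°N, 10.9°W

From cos δ = sin φ₁ sin φ₂ + cos φ₁ cos φ₂ cos Δλ, the central angle is δ ≈ 1.377 rad (78.9°). The total great-circle distance is δ·R ≈ 1.377 × 3959 ≈ 5451 mi, so the target fraction is f = 3000/5451 ≈ 0.550.
Interpolate at f ≈ 0.550 with slerp weights a = sin((1−f)δ)/sin δ ≈ 0.591, b = sin(fδ)/sin δ ≈ 0.700.
p = a·p₁ + b·p₂ ≈ (0.774, -0.149, 0.615); φ = arcsin(p_z) ≈ 37.95°, λ = atan2(p_y, p_x) ≈ -10.87°.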